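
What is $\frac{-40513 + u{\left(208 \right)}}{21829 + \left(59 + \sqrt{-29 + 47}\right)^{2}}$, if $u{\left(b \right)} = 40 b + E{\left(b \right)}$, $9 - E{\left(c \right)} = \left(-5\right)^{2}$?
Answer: $- \frac{101973694}{80157119} + \frac{5700993 \sqrt{2}}{320628476} \approx -1.247$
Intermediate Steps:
$E{\left(c \right)} = -16$ ($E{\left(c \right)} = 9 - \left(-5\right)^{2} = 9 - 25 = -16$)
$u{\left(b \right)} = -16 + 40 b$ ($u{\left(b \right)} = 40 b - 16 = -16 + 40 b$)
$\frac{-40513 + u{\left(208 \right)}}{21829 + \left(59 + \sqrt{-29 + 47}\right)^{2}} = \frac{-40513 + \left(-16 + 40 \cdot 208\right)}{21829 + \left(59 + \sqrt{-29 + 47}\right)^{2}} = \frac{-40513 + \left(-16 + 8320\right)}{21829 + \left(59 + \sqrt{18}\right)^{2}} = \frac{-40513 + 8304}{21829 + \left(59 + 3 \sqrt{2}\right)^{2}} = - \frac{32209}{21829 + \left(59 + 3 \sqrt{2}\right)^{2}}$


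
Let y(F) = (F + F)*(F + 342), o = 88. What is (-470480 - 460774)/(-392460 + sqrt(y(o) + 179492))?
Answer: 91369986210/38506149107 + 465627*sqrt(63793)/38506149107 ≈ 2.3759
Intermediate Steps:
y(F) = 2*F*(342 + F) (y(F) = (2*F)*(342 + F) = 2*F*(342 + F))
(-470480 - 460774)/(-392460 + sqrt(y(o) + 179492)) = (-470480 - 460774)/(-392460 + sqrt(2*88*(342 + 88) + 179492)) = -931254/(-392460 + sqrt(2*88*430 + 179492)) = -931254/(-392460 + sqrt(75680 + 179492)) = -931254/(-392460 + sqrt(255172)) = -931254/(-392460 + 2*sqrt(63793))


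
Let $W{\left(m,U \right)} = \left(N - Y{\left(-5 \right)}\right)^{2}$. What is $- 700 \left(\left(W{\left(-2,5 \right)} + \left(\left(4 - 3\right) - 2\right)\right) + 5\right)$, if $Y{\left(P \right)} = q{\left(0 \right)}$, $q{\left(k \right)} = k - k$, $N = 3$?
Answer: $-9100$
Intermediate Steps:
$q{\left(k \right)} = 0$
$Y{\left(P \right)} = 0$
$W{\left(m,U \right)} = 9$ ($W{\left(m,U \right)} = \left(3 - 0\right)^{2} = \left(3 + 0\right)^{2} = 3^{2} = 9$)
$- 700 \left(\left(W{\left(-2,5 \right)} + \left(\left(4 - 3\right) - 2\right)\right) + 5\right) = - 700 \left(\left(9 + \left(\left(4 - 3\right) - 2\right)\right) + 5\right) = - 700 \left(\left(9 + \left(1 - 2\right)\right) + 5\right) = - 700 \left(\left(9 - 1\right) + 5\right) = - 700 \left(8 + 5\right) = \left(-700\right) 13 = -9100$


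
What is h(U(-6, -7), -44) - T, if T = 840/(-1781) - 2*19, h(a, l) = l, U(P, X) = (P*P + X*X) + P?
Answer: -9846/1781 ≈ -5.5284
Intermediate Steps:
U(P, X) = P + P**2 + X**2 (U(P, X) = (P**2 + X**2) + P = P + P**2 + X**2)
T = -68518/1781 (T = 840*(-1/1781) - 1*38 = -840/1781 - 38 = -68518/1781 ≈ -38.472)
h(U(-6, -7), -44) - T = -44 - 1*(-68518/1781) = -44 + 68518/1781 = -9846/1781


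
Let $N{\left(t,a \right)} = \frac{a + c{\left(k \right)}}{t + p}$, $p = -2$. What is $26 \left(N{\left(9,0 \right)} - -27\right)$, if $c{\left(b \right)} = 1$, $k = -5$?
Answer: $\frac{4940}{7} \approx 705.71$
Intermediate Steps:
$N{\left(t,a \right)} = \frac{1 + a}{-2 + t}$ ($N{\left(t,a \right)} = \frac{a + 1}{t - 2} = \frac{1 + a}{-2 + t}$)
$26 \left(N{\left(9,0 \right)} - -27\right) = 26 \left(\frac{1 + 0}{-2 + 9} - -27\right) = 26 \left(\frac{1}{7} \cdot 1 + 27\right) = 26 \left(\frac{1}{7} + 27\right) = 26 \cdot \frac{190}{7} = \frac{4940}{7}$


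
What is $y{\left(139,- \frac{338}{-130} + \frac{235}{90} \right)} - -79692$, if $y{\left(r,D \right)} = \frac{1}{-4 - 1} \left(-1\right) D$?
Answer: $\frac{35861869}{450} \approx 79693.0$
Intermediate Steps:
$y{\left(r,D \right)} = \frac{D}{5}$ ($y{\left(r,D \right)} = \frac{1}{-5} \left(-1\right) D = \left(- \frac{1}{5}\right) \left(-1\right) D = \frac{D}{5}$)
$y{\left(139,- \frac{338}{-130} + \frac{235}{90} \right)} - -79692 = \frac{- \frac{338}{-130} + \frac{235}{90}}{5} - -79692 = \frac{\left(-338\right) \left(- \frac{1}{130}\right) + 235 \cdot \frac{1}{90}}{5} + 79692 = \frac{\frac{13}{5} + \frac{47}{18}}{5} + 79692 = \frac{1}{5} \cdot \frac{469}{90} + 79692 = \frac{469}{450} + 79692 = \frac{35861869}{450}$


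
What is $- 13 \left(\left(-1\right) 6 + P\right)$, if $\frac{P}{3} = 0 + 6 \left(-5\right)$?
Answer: $1248$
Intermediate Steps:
$P = -90$ ($P = 3 \left(0 + 6 \left(-5\right)\right) = 3 \left(0 - 30\right) = 3 \left(-30\right) = -90$)
$- 13 \left(\left(-1\right) 6 + P\right) = - 13 \left(\left(-1\right) 6 - 90\right) = - 13 \left(-6 - 90\right) = \left(-13\right) \left(-96\right) = 1248$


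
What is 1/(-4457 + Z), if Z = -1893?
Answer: -1/6350 ≈ -0.00015748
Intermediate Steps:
1/(-4457 + Z) = 1/(-4457 - 1893) = 1/(-6350) = -1/6350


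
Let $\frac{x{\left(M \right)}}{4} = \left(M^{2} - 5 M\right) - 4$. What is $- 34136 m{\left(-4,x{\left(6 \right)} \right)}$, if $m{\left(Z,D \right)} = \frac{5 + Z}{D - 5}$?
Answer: $- \frac{34136}{3} \approx -11379.0$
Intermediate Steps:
$x{\left(M \right)} = -16 - 20 M + 4 M^{2}$ ($x{\left(M \right)} = 4 \left(\left(M^{2} - 5 M\right) - 4\right) = 4 \left(-4 + M^{2} - 5 M\right) = -16 - 20 M + 4 M^{2}$)
$m{\left(Z,D \right)} = \frac{5 + Z}{-5 + D}$
$- 34136 m{\left(-4,x{\left(6 \right)} \right)} = - 34136 \frac{5 - 4}{-5 - \left(136 - 144\right)} = - 34136 \frac{1}{-5 - -8} \cdot 1 = - 34136 \frac{1}{-5 + 8} \cdot 1 = - 34136 \cdot \frac{1}{3} \cdot 1 = \left(-34136\right) \frac{1}{3} = - \frac{34136}{3}$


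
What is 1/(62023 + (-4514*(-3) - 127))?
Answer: 1/75438 ≈ 1.3256e-5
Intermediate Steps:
1/(62023 + (-4514*(-3) - 127)) = 1/(62023 + (-122*(-111) - 127)) = 1/(62023 + (13542 - 127)) = 1/(62023 + 13415) = 1/75438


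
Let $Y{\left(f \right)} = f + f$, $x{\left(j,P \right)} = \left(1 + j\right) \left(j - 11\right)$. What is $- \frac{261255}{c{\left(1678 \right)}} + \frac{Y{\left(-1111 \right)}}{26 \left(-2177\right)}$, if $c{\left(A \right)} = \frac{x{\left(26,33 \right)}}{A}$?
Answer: $- \frac{827117241529}{764127} \approx -1.0824 \cdot 10^{6}$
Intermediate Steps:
$x{\left(j,P \right)} = \left(1 + j\right) \left(-11 + j\right)$
$c{\left(A \right)} = \frac{405}{A}$ ($c{\left(A \right)} = \frac{-11 + 26^{2} - 260}{A} = \frac{-11 + 676 - 260}{A} = \frac{405}{A}$)
$Y{\left(f \right)} = 2 f$
$- \frac{261255}{c{\left(1678 \right)}} + \frac{Y{\left(-1111 \right)}}{26 \left(-2177\right)} = - \frac{261255}{405 \cdot \frac{1}{1678}} + \frac{2 \left(-1111\right)}{26 \left(-2177\right)} = - \frac{261255}{405 \cdot \frac{1}{1678}} - \frac{2222}{-56602} = - \frac{261255}{\frac{405}{1678}} - - \frac{1111}{28301} = \left(-261255\right) \frac{1678}{405} + \frac{1111}{28301} = - \frac{29225726}{27} + \frac{1111}{28301} = - \frac{827117241529}{764127}$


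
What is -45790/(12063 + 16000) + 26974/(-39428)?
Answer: -67431039/29117578 ≈ -2.3158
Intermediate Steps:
-45790/(12063 + 16000) + 26974/(-39428) = -45790/28063 + 26974*(-1/39428) = -45790*1/28063 - 13487/19714 = -2410/1477 - 13487/19714 = -67431039/29117578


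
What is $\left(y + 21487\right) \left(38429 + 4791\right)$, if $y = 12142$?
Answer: $1453445380$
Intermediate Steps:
$\left(y + 21487\right) \left(38429 + 4791\right) = \left(12142 + 21487\right) \left(38429 + 4791\right) = 33629 \cdot 43220 = 1453445380$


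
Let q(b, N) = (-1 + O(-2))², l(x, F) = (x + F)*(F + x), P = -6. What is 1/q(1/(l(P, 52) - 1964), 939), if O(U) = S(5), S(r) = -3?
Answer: 1/16 ≈ 0.062500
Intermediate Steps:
O(U) = -3
l(x, F) = (F + x)² (l(x, F) = (F + x)*(F + x) = (F + x)²)
q(b, N) = 16 (q(b, N) = (-1 - 3)² = (-4)² = 16)
1/q(1/(l(P, 52) - 1964), 939) = 1/16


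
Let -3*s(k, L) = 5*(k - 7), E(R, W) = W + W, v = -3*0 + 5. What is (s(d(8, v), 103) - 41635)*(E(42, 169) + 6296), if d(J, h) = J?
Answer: -828652940/3 ≈ -2.7622e+8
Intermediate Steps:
v = 5 (v = 0 + 5 = 5)
E(R, W) = 2*W
s(k, L) = 35/3 - 5*k/3 (s(k, L) = -5*(k - 7)/3 = -5*(-7 + k)/3 = -(-35 + 5*k)/3 = 35/3 - 5*k/3)
(s(d(8, v), 103) - 41635)*(E(42, 169) + 6296) = ((35/3 - 5/3*8) - 41635)*(2*169 + 6296) = ((35/3 - 40/3) - 41635)*(338 + 6296) = (-5/3 - 41635)*6634 = -124910/3*6634 = -828652940/3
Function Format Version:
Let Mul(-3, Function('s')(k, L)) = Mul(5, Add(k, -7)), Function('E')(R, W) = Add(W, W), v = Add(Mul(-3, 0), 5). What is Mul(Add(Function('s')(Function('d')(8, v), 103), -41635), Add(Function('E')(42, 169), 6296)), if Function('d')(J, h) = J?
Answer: Rational(-828652940, 3) ≈ -2.7622e+8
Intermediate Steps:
v = 5 (v = Add(0, 5) = 5)
Function('E')(R, W) = Mul(2, W)
Function('s')(k, L) = Add(Rational(35, 3), Mul(Rational(-5, 3), k)) (Function('s')(k, L) = Mul(Rational(-1, 3), Mul(5, Add(k, -7))) = Mul(Rational(-1, 3), Mul(5, Add(-7, k))) = Mul(Rational(-1, 3), Add(-35, Mul(5, k))) = Add(Rational(35, 3), Mul(Rational(-5, 3), k)))
Mul(Add(Function('s')(Function('d')(8, v), 103), -41635), Add(Function('E')(42, 169), 6296)) = Mul(Add(Add(Rational(35, 3), Mul(Rational(-5, 3), 8)), -41635), Add(Mul(2, 169), 6296)) = Mul(Add(Add(Rational(35, 3), Rational(-40, 3)), -41635), Add(338, 6296)) = Mul(Add(Rational(-5, 3), -41635), 6634) = Mul(Rational(-124910, 3), 6634) = Rational(-828652940, 3)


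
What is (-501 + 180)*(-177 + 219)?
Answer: -13482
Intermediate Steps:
(-501 + 180)*(-177 + 219) = -321*42 = -13482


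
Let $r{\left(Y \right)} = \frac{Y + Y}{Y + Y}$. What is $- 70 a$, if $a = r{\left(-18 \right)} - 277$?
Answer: $19320$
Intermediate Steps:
$r{\left(Y \right)} = 1$ ($r{\left(Y \right)} = \frac{2 Y}{2 Y} = 2 Y \frac{1}{2 Y} = 1$)
$a = -276$ ($a = 1 - 277 = -276$)
$- 70 a = \left(-70\right) \left(-276\right) = 19320$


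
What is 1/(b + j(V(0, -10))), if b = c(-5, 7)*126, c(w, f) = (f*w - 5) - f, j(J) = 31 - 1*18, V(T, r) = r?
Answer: -1/5909 ≈ -0.00016923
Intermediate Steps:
j(J) = 13 (j(J) = 31 - 18 = 13)
c(w, f) = -5 - f + f*w (c(w, f) = (-5 + f*w) - f = -5 - f + f*w)
b = -5922 (b = (-5 - 1*7 + 7*(-5))*126 = (-5 - 7 - 35)*126 = -47*126 = -5922)
1/(b + j(V(0, -10))) = 1/(-5922 + 13) = 1/(-5909) = -1/5909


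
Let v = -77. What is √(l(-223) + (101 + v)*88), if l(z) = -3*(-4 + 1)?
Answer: √2121 ≈ 46.054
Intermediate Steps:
l(z) = 9 (l(z) = -3*(-3) = 9)
√(l(-223) + (101 + v)*88) = √(9 + (101 - 77)*88) = √(9 + 24*88) = √(9 + 2112) = √2121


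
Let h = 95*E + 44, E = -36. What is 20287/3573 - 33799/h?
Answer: 189252739/12062448 ≈ 15.689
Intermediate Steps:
h = -3376 (h = 95*(-36) + 44 = -3420 + 44 = -3376)
20287/3573 - 33799/h = 20287/3573 - 33799/(-3376) = 20287*(1/3573) - 33799*(-1/3376) = 20287/3573 + 33799/3376 = 189252739/12062448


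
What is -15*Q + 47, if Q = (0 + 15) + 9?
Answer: -313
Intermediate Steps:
Q = 24 (Q = 15 + 9 = 24)
-15*Q + 47 = -15*24 + 47 = -360 + 47 = -313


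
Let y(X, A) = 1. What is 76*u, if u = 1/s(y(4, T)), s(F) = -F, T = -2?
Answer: -76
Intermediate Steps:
u = -1 (u = 1/(-1*1) = 1/(-1) = -1)
76*u = 76*(-1) = -76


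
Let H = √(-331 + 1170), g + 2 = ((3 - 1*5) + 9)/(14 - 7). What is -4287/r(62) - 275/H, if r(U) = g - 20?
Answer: 1429/7 - 275*√839/839 ≈ 194.65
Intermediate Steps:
g = -1 (g = -2 + ((3 - 1*5) + 9)/(14 - 7) = -2 + ((3 - 5) + 9)/7 = -2 + (-2 + 9)*(⅐) = -2 + 7*(⅐) = -2 + 1 = -1)
r(U) = -21 (r(U) = -1 - 20 = -21)
H = √839 ≈ 28.965
-4287/r(62) - 275/H = -4287/(-21) - 275*√839/839 = -4287*(-1/21) - 275*√839/839 = 1429/7 - 275*√839/839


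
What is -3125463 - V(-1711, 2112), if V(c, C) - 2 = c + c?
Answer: -3122043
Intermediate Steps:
V(c, C) = 2 + 2*c (V(c, C) = 2 + (c + c) = 2 + 2*c)
-3125463 - V(-1711, 2112) = -3125463 - (2 + 2*(-1711)) = -3125463 - (2 - 3422) = -3125463 - 1*(-3420) = -3125463 + 3420 = -3122043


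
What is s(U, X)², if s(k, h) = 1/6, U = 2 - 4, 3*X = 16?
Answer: 1/36 ≈ 0.027778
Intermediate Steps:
X = 16/3 (X = (⅓)*16 = 16/3 ≈ 5.3333)
U = -2
s(k, h) = ⅙
s(U, X)² = (⅙)² = 1/36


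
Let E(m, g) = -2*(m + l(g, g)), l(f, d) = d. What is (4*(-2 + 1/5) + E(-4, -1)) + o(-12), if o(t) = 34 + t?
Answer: 124/5 ≈ 24.800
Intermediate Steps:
E(m, g) = -2*g - 2*m (E(m, g) = -2*(m + g) = -2*(g + m) = -2*g - 2*m)
(4*(-2 + 1/5) + E(-4, -1)) + o(-12) = (4*(-2 + 1/5) + (-2*(-1) - 2*(-4))) + (34 - 12) = (4*(-2 + (⅕)*1) + (2 + 8)) + 22 = (4*(-2 + ⅕) + 10) + 22 = (4*(-9/5) + 10) + 22 = (-36/5 + 10) + 22 = 14/5 + 22 = 124/5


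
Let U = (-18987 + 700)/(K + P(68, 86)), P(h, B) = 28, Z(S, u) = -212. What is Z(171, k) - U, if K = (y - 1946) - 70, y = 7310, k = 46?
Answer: -1109977/5322 ≈ -208.56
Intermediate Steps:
K = 5294 (K = (7310 - 1946) - 70 = 5364 - 70 = 5294)
U = -18287/5322 (U = (-18987 + 700)/(5294 + 28) = -18287/5322 ≈ -3.4361)
Z(171, k) - U = -212 - 1*(-18287/5322) = -212 + 18287/5322 = -1109977/5322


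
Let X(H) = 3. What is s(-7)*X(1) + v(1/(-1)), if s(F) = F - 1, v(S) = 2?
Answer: -22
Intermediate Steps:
s(F) = -1 + F
s(-7)*X(1) + v(1/(-1)) = (-1 - 7)*3 + 2 = -8*3 + 2 = -24 + 2 = -22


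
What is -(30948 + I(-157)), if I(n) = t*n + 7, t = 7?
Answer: -29856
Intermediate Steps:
I(n) = 7 + 7*n (I(n) = 7*n + 7 = 7 + 7*n)
-(30948 + I(-157)) = -(30948 + (7 + 7*(-157))) = -(30948 + (7 - 1099)) = -(30948 - 1092) = -1*29856 = -29856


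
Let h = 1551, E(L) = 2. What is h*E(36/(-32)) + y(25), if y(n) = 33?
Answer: 3135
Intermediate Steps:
h*E(36/(-32)) + y(25) = 1551*2 + 33 = 3102 + 33 = 3135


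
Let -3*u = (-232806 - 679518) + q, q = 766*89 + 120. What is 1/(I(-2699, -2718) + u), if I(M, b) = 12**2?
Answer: 3/844462 ≈ 3.5526e-6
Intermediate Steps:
q = 68294 (q = 68174 + 120 = 68294)
I(M, b) = 144
u = 844030/3 (u = -((-232806 - 679518) + 68294)/3 = -(-912324 + 68294)/3 = -1/3*(-844030) = 844030/3 ≈ 2.8134e+5)
1/(I(-2699, -2718) + u) = 1/(144 + 844030/3) = 1/(844462/3) = 3/844462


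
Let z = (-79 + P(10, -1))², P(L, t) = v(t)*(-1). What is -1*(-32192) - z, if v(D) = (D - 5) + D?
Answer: 27008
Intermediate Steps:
v(D) = -5 + 2*D (v(D) = (-5 + D) + D = -5 + 2*D)
P(L, t) = 5 - 2*t (P(L, t) = (-5 + 2*t)*(-1) = 5 - 2*t)
z = 5184 (z = (-79 + (5 - 2*(-1)))² = (-79 + (5 + 2))² = (-79 + 7)² = (-72)² = 5184)
-1*(-32192) - z = -1*(-32192) - 1*5184 = 32192 - 5184 = 27008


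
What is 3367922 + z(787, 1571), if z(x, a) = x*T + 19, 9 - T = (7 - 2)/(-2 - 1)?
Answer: 10129007/3 ≈ 3.3763e+6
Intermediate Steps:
T = 32/3 (T = 9 - (7 - 2)/(-2 - 1) = 9 - 5/(-3) = 9 - 5*(-1)/3 = 9 - 1*(-5/3) = 9 + 5/3 = 32/3 ≈ 10.667)
z(x, a) = 19 + 32*x/3 (z(x, a) = x*(32/3) + 19 = 32*x/3 + 19 = 19 + 32*x/3)
3367922 + z(787, 1571) = 3367922 + (19 + (32/3)*787) = 3367922 + (19 + 25184/3) = 3367922 + 25241/3 = 10129007/3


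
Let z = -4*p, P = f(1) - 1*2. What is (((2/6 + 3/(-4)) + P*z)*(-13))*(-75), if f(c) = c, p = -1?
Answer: -17225/4 ≈ -4306.3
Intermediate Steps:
P = -1 (P = 1 - 1*2 = 1 - 2 = -1)
z = 4 (z = -4*(-1) = 4)
(((2/6 + 3/(-4)) + P*z)*(-13))*(-75) = (((2/6 + 3/(-4)) - 1*4)*(-13))*(-75) = (((2*(⅙) + 3*(-¼)) - 4)*(-13))*(-75) = (((⅓ - ¾) - 4)*(-13))*(-75) = ((-5/12 - 4)*(-13))*(-75) = -53/12*(-13)*(-75) = (689/12)*(-75) = -17225/4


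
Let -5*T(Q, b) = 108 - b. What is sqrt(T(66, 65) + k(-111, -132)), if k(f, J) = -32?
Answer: I*sqrt(1015)/5 ≈ 6.3718*I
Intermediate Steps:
T(Q, b) = -108/5 + b/5 (T(Q, b) = -(108 - b)/5 = -108/5 + b/5)
sqrt(T(66, 65) + k(-111, -132)) = sqrt((-108/5 + (1/5)*65) - 32) = sqrt((-108/5 + 13) - 32) = sqrt(-43/5 - 32) = sqrt(-203/5) = I*sqrt(1015)/5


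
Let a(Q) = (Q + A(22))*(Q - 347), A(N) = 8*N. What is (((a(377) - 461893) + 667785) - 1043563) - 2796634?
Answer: -3617715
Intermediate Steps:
a(Q) = (-347 + Q)*(176 + Q) (a(Q) = (Q + 8*22)*(Q - 347) = (Q + 176)*(-347 + Q) = (176 + Q)*(-347 + Q) = (-347 + Q)*(176 + Q))
(((a(377) - 461893) + 667785) - 1043563) - 2796634 = ((((-61072 + 377**2 - 171*377) - 461893) + 667785) - 1043563) - 2796634 = ((((-61072 + 142129 - 64467) - 461893) + 667785) - 1043563) - 2796634 = (((16590 - 461893) + 667785) - 1043563) - 2796634 = ((-445303 + 667785) - 1043563) - 2796634 = (222482 - 1043563) - 2796634 = -821081 - 2796634 = -3617715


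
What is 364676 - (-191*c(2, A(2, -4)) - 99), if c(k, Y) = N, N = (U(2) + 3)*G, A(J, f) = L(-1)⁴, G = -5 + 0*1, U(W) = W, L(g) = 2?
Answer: 360000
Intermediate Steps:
G = -5 (G = -5 + 0 = -5)
A(J, f) = 16 (A(J, f) = 2⁴ = 16)
N = -25 (N = (2 + 3)*(-5) = 5*(-5) = -25)
c(k, Y) = -25
364676 - (-191*c(2, A(2, -4)) - 99) = 364676 - (-191*(-25) - 99) = 364676 - (4775 - 99) = 364676 - 1*4676 = 364676 - 4676 = 360000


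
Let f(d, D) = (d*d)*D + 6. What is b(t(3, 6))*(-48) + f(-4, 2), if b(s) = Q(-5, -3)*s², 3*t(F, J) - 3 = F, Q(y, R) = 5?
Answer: -922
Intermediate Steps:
f(d, D) = 6 + D*d² (f(d, D) = d²*D + 6 = D*d² + 6 = 6 + D*d²)
t(F, J) = 1 + F/3
b(s) = 5*s²
b(t(3, 6))*(-48) + f(-4, 2) = (5*(1 + (⅓)*3)²)*(-48) + (6 + 2*(-4)²) = (5*(1 + 1)²)*(-48) + (6 + 2*16) = (5*2²)*(-48) + (6 + 32) = (5*4)*(-48) + 38 = 20*(-48) + 38 = -960 + 38 = -922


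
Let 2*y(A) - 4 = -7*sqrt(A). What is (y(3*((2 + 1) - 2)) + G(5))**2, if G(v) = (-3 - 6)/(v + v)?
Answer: 949/25 - 77*sqrt(3)/10 ≈ 24.623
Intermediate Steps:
y(A) = 2 - 7*sqrt(A)/2 (y(A) = 2 + (-7*sqrt(A))/2 = 2 - 7*sqrt(A)/2)
G(v) = -9/(2*v) (G(v) = -9*1/(2*v) = -9/(2*v))
(y(3*((2 + 1) - 2)) + G(5))**2 = ((2 - 7*sqrt(3)*sqrt((2 + 1) - 2)/2) - 9/2/5)**2 = ((2 - 7*sqrt(3)*sqrt(3 - 2)/2) - 9/2*1/5)**2 = ((2 - 7*sqrt(3)/2) - 9/10)**2 = (11/10 - 7*sqrt(3)/2)**2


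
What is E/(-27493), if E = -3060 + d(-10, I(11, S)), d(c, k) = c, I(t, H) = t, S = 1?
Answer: 3070/27493 ≈ 0.11166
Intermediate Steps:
E = -3070 (E = -3060 - 10 = -3070)
E/(-27493) = -3070/(-27493) = -3070*(-1/27493) = 3070/27493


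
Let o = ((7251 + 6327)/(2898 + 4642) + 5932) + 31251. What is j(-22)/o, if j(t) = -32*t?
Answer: 2654080/140186699 ≈ 0.018932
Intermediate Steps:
o = 140186699/3770 (o = (13578/7540 + 5932) + 31251 = (13578*(1/7540) + 5932) + 31251 = (6789/3770 + 5932) + 31251 = 22370429/3770 + 31251 = 140186699/3770 ≈ 37185.)
j(-22)/o = (-32*(-22))/(140186699/3770) = 704*(3770/140186699) = 2654080/140186699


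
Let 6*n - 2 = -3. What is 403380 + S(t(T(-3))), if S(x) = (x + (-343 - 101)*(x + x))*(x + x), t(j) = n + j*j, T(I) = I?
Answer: 4769257/18 ≈ 2.6496e+5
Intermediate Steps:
n = -⅙ (n = ⅓ + (⅙)*(-3) = ⅓ - ½ = -⅙ ≈ -0.16667)
t(j) = -⅙ + j² (t(j) = -⅙ + j*j = -⅙ + j²)
S(x) = -1774*x² (S(x) = (x - 888*x)*(2*x) = (-887*x)*(2*x) = -1774*x²)
403380 + S(t(T(-3))) = 403380 - 1774*(-⅙ + (-3)²)² = 403380 - 1774*(-⅙ + 9)² = 403380 - 1774*(53/6)² = 403380 - 1774*2809/36 = 403380 - 2491583/18 = 4769257/18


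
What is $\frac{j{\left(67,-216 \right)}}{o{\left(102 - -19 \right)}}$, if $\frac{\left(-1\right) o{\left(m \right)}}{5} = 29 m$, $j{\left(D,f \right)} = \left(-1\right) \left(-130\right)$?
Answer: $- \frac{26}{3509} \approx -0.0074095$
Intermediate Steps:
$j{\left(D,f \right)} = 130$
$o{\left(m \right)} = - 145 m$ ($o{\left(m \right)} = - 5 \cdot 29 m = - 145 m$)
$\frac{j{\left(67,-216 \right)}}{o{\left(102 - -19 \right)}} = \frac{130}{\left(-145\right) \left(102 - -19\right)} = \frac{130}{\left(-145\right) \left(102 + 19\right)} = \frac{130}{\left(-145\right) 121} = \frac{130}{-17545} = 130 \left(- \frac{1}{17545}\right) = - \frac{26}{3509}$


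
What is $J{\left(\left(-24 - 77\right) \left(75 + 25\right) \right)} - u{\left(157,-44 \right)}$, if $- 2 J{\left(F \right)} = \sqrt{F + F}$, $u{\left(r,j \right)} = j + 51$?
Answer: $-7 - 5 i \sqrt{202} \approx -7.0 - 71.063 i$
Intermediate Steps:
$u{\left(r,j \right)} = 51 + j$
$J{\left(F \right)} = - \frac{\sqrt{2} \sqrt{F}}{2}$ ($J{\left(F \right)} = - \frac{\sqrt{F + F}}{2} = - \frac{\sqrt{2 F}}{2} = - \frac{\sqrt{2} \sqrt{F}}{2}$)
$J{\left(\left(-24 - 77\right) \left(75 + 25\right) \right)} - u{\left(157,-44 \right)} = - \frac{\sqrt{2} \sqrt{\left(-24 - 77\right) \left(75 + 25\right)}}{2} - \left(51 - 44\right) = - \frac{\sqrt{2} \sqrt{\left(-101\right) 100}}{2} - 7 = - \frac{\sqrt{2} \sqrt{-10100}}{2} - 7 = - \frac{\sqrt{2} \cdot 10 i \sqrt{101}}{2} - 7 = - 5 i \sqrt{202} - 7 = -7 - 5 i \sqrt{202}$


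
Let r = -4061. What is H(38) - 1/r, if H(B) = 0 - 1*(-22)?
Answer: 89343/4061 ≈ 22.000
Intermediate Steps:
H(B) = 22 (H(B) = 0 + 22 = 22)
H(38) - 1/r = 22 - 1/(-4061) = 22 - 1*(-1/4061) = 22 + 1/4061 = 89343/4061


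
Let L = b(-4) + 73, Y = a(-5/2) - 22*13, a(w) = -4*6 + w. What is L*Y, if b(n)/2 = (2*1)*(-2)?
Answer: -40625/2 ≈ -20313.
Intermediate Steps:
b(n) = -8 (b(n) = 2*((2*1)*(-2)) = 2*(2*(-2)) = 2*(-4) = -8)
a(w) = -24 + w
Y = -625/2 (Y = (-24 - 5/2) - 22*13 = (-24 - 5*½) - 286 = (-24 - 5/2) - 286 = -53/2 - 286 = -625/2 ≈ -312.50)
L = 65 (L = -8 + 73 = 65)
L*Y = 65*(-625/2) = -40625/2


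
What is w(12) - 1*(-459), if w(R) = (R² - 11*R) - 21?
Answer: 450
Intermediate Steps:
w(R) = -21 + R² - 11*R
w(12) - 1*(-459) = (-21 + 12² - 11*12) - 1*(-459) = (-21 + 144 - 132) + 459 = -9 + 459 = 450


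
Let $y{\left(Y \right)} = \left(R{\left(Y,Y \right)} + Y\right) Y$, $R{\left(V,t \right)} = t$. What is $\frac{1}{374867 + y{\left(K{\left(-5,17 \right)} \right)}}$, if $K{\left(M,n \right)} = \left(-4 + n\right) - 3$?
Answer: $\frac{1}{375067} \approx 2.6662 \cdot 10^{-6}$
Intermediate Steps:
$K{\left(M,n \right)} = -7 + n$
$y{\left(Y \right)} = 2 Y^{2}$ ($y{\left(Y \right)} = \left(Y + Y\right) Y = 2 Y Y = 2 Y^{2}$)
$\frac{1}{374867 + y{\left(K{\left(-5,17 \right)} \right)}} = \frac{1}{374867 + 2 \left(-7 + 17\right)^{2}} = \frac{1}{374867 + 2 \cdot 10^{2}} = \frac{1}{374867 + 2 \cdot 100} = \frac{1}{374867 + 200} = \frac{1}{375067}$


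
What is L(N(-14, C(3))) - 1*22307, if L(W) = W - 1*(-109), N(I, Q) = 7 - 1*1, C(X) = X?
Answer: -22192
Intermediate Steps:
N(I, Q) = 6 (N(I, Q) = 7 - 1 = 6)
L(W) = 109 + W (L(W) = W + 109 = 109 + W)
L(N(-14, C(3))) - 1*22307 = (109 + 6) - 1*22307 = 115 - 22307 = -22192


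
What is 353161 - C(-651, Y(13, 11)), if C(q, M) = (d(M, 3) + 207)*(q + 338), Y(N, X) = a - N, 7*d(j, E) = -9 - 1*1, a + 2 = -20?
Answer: 2922534/7 ≈ 4.1751e+5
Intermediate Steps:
a = -22 (a = -2 - 20 = -22)
d(j, E) = -10/7 (d(j, E) = (-9 - 1*1)/7 = (-9 - 1)/7 = (⅐)*(-10) = -10/7)
Y(N, X) = -22 - N
C(q, M) = 486382/7 + 1439*q/7 (C(q, M) = (-10/7 + 207)*(q + 338) = 1439*(338 + q)/7 = 486382/7 + 1439*q/7)
353161 - C(-651, Y(13, 11)) = 353161 - (486382/7 + (1439/7)*(-651)) = 353161 - (486382/7 - 133827) = 353161 - 1*(-450407/7) = 353161 + 450407/7 = 2922534/7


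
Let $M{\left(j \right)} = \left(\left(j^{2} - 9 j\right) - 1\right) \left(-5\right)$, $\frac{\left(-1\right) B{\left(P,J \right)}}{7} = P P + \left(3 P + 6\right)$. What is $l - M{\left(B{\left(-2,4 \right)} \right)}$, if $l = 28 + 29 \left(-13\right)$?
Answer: $4826$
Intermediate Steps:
$l = -349$ ($l = 28 - 377 = -349$)
$B{\left(P,J \right)} = -42 - 21 P - 7 P^{2}$ ($B{\left(P,J \right)} = - 7 \left(P P + \left(3 P + 6\right)\right) = - 7 \left(P^{2} + \left(6 + 3 P\right)\right) = - 7 \left(6 + P^{2} + 3 P\right) = -42 - 21 P - 7 P^{2}$)
$M{\left(j \right)} = 5 - 5 j^{2} + 45 j$ ($M{\left(j \right)} = \left(-1 + j^{2} - 9 j\right) \left(-5\right) = 5 - 5 j^{2} + 45 j$)
$l - M{\left(B{\left(-2,4 \right)} \right)} = -349 - \left(5 - 5 \left(-42 - -42 - 7 \left(-2\right)^{2}\right)^{2} + 45 \left(-42 - -42 - 7 \left(-2\right)^{2}\right)\right) = -349 - \left(5 - 5 \left(-42 + 42 - 28\right)^{2} + 45 \left(-42 + 42 - 28\right)\right) = -349 - \left(5 - 5 \left(-28\right)^{2} + 45 \left(-28\right)\right) = -349 - \left(5 - 3920 - 1260\right) = -349 - -5175 = -349 + 5175 = 4826$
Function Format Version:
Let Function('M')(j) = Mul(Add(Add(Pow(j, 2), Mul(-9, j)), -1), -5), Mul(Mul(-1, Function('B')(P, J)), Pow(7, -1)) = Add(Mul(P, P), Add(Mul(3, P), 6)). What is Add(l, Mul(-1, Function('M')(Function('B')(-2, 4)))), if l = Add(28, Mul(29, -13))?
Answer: 4826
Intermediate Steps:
l = -349 (l = Add(28, -377) = -349)
Function('B')(P, J) = Add(-42, Mul(-21, P), Mul(-7, Pow(P, 2))) (Function('B')(P, J) = Mul(-7, Add(Mul(P, P), Add(Mul(3, P), 6))) = Mul(-7, Add(Pow(P, 2), Add(6, Mul(3, P)))) = Mul(-7, Add(6, Pow(P, 2), Mul(3, P))) = Add(-42, Mul(-21, P), Mul(-7, Pow(P, 2))))
Function('M')(j) = Add(5, Mul(-5, Pow(j, 2)), Mul(45, j)) (Function('M')(j) = Mul(Add(-1, Pow(j, 2), Mul(-9, j)), -5) = Add(5, Mul(-5, Pow(j, 2)), Mul(45, j)))
Add(l, Mul(-1, Function('M')(Function('B')(-2, 4)))) = Add(-349, Mul(-1, Add(5, Mul(-5, Pow(Add(-42, Mul(-21, -2), Mul(-7, Pow(-2, 2))), 2)), Mul(45, Add(-42, Mul(-21, -2), Mul(-7, Pow(-2, 2))))))) = Add(-349, Mul(-1, Add(5, Mul(-5, Pow(Add(-42, 42, Mul(-7, 4)), 2)), Mul(45, Add(-42, 42, Mul(-7, 4)))))) = Add(-349, Mul(-1, Add(5, Mul(-5, Pow(Add(-42, 42, -28), 2)), Mul(45, Add(-42, 42, -28))))) = Add(-349, Mul(-1, Add(5, Mul(-5, Pow(-28, 2)), Mul(45, -28)))) = Add(-349, Mul(-1, Add(5, Mul(-5, 784), -1260))) = Add(-349, Mul(-1, Add(5, -3920, -1260))) = Add(-349, Mul(-1, -5175)) = Add(-349, 5175) = 4826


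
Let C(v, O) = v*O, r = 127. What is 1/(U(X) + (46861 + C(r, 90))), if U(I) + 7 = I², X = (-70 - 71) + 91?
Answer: 1/60784 ≈ 1.6452e-5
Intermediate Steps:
C(v, O) = O*v
X = -50 (X = -141 + 91 = -50)
U(I) = -7 + I²
1/(U(X) + (46861 + C(r, 90))) = 1/((-7 + (-50)²) + (46861 + 90*127)) = 1/((-7 + 2500) + (46861 + 11430)) = 1/(2493 + 58291) = 1/60784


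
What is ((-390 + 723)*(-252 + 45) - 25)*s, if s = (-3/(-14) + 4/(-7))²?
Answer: -430975/49 ≈ -8795.4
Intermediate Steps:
s = 25/196 (s = (-3*(-1/14) + 4*(-⅐))² = (3/14 - 4/7)² = (-5/14)² = 25/196 ≈ 0.12755)
((-390 + 723)*(-252 + 45) - 25)*s = ((-390 + 723)*(-252 + 45) - 25)*(25/196) = (333*(-207) - 25)*(25/196) = (-68931 - 25)*(25/196) = -68956*25/196 = -430975/49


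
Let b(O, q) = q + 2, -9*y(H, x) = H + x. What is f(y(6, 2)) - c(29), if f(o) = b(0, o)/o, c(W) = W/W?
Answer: -9/4 ≈ -2.2500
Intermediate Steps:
y(H, x) = -H/9 - x/9 (y(H, x) = -(H + x)/9 = -H/9 - x/9)
b(O, q) = 2 + q
c(W) = 1
f(o) = (2 + o)/o
f(y(6, 2)) - c(29) = (2 + (-⅑*6 - ⅑*2))/(-⅑*6 - ⅑*2) - 1*1 = (2 + (-⅔ - 2/9))/(-⅔ - 2/9) - 1 = (2 - 8/9)/(-8/9) - 1 = -9/8*10/9 - 1 = -5/4 - 1 = -9/4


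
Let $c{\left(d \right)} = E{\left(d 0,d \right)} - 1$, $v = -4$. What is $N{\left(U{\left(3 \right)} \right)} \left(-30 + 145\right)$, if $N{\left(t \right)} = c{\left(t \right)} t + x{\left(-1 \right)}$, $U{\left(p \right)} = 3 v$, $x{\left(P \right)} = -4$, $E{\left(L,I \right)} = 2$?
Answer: $-1840$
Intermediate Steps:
$c{\left(d \right)} = 1$ ($c{\left(d \right)} = 2 - 1 = 1$)
$U{\left(p \right)} = -12$ ($U{\left(p \right)} = 3 \left(-4\right) = -12$)
$N{\left(t \right)} = -4 + t$ ($N{\left(t \right)} = 1 t - 4 = t - 4 = -4 + t$)
$N{\left(U{\left(3 \right)} \right)} \left(-30 + 145\right) = \left(-4 - 12\right) \left(-30 + 145\right) = \left(-16\right) 115 = -1840$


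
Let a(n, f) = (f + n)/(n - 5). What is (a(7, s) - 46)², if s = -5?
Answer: 2025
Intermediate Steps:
a(n, f) = (f + n)/(-5 + n)
(a(7, s) - 46)² = ((-5 + 7)/(-5 + 7) - 46)² = (2/2 - 46)² = ((½)*2 - 46)² = (1 - 46)² = (-45)² = 2025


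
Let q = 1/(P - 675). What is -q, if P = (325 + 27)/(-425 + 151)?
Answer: 137/92651 ≈ 0.0014787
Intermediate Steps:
P = -176/137 (P = 352/(-274) = 352*(-1/274) = -176/137 ≈ -1.2847)
q = -137/92651 (q = 1/(-176/137 - 675) = 1/(-92651/137) = -137/92651 ≈ -0.0014787)
-q = -1*(-137/92651) = 137/92651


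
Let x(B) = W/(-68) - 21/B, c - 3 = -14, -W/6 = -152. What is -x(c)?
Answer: 2151/187 ≈ 11.503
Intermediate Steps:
W = 912 (W = -6*(-152) = 912)
c = -11 (c = 3 - 14 = -11)
x(B) = -228/17 - 21/B (x(B) = 912/(-68) - 21/B = 912*(-1/68) - 21/B = -228/17 - 21/B)
-x(c) = -(-228/17 - 21/(-11)) = -(-228/17 - 21*(-1/11)) = -(-228/17 + 21/11) = -1*(-2151/187) = 2151/187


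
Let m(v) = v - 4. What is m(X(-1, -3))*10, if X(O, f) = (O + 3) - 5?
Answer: -70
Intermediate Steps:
X(O, f) = -2 + O (X(O, f) = (3 + O) - 5 = -2 + O)
m(v) = -4 + v
m(X(-1, -3))*10 = (-4 + (-2 - 1))*10 = (-4 - 3)*10 = -7*10 = -70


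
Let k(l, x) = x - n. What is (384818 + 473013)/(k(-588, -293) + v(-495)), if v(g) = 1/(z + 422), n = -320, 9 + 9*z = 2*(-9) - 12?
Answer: 1074862243/33834 ≈ 31769.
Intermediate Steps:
z = -13/3 (z = -1 + (2*(-9) - 12)/9 = -1 + (-18 - 12)/9 = -1 + (⅑)*(-30) = -1 - 10/3 = -13/3 ≈ -4.3333)
k(l, x) = 320 + x (k(l, x) = x - 1*(-320) = x + 320 = 320 + x)
v(g) = 3/1253 (v(g) = 1/(-13/3 + 422) = 1/(1253/3) = 3/1253)
(384818 + 473013)/(k(-588, -293) + v(-495)) = (384818 + 473013)/((320 - 293) + 3/1253) = 857831/(27 + 3/1253) = 857831/(33834/1253) = 857831*(1253/33834) = 1074862243/33834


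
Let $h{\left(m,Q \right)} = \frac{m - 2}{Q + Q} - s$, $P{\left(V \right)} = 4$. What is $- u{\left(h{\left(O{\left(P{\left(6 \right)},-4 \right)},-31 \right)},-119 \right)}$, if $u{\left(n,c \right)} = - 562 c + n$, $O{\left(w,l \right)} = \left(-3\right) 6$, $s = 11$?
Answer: $- \frac{2072887}{31} \approx -66867.0$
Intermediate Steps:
$O{\left(w,l \right)} = -18$
$h{\left(m,Q \right)} = -11 + \frac{-2 + m}{2 Q}$ ($h{\left(m,Q \right)} = \frac{m - 2}{Q + Q} - 11 = \frac{-2 + m}{2 Q} - 11 = -11 + \frac{-2 + m}{2 Q}$)
$u{\left(n,c \right)} = n - 562 c$
$- u{\left(h{\left(O{\left(P{\left(6 \right)},-4 \right)},-31 \right)},-119 \right)} = - (\frac{-2 - 18 - -682}{2 \left(-31\right)} - -66878) = - (\frac{1}{2} \left(- \frac{1}{31}\right) \left(-2 - 18 + 682\right) + 66878) = - (\frac{1}{2} \left(- \frac{1}{31}\right) 662 + 66878) = - (- \frac{331}{31} + 66878) = \left(-1\right) \frac{2072887}{31} = - \frac{2072887}{31}$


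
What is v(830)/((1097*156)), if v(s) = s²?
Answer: 172225/42783 ≈ 4.0256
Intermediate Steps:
v(830)/((1097*156)) = 830²/((1097*156)) = 688900/171132 = 688900*(1/171132) = 172225/42783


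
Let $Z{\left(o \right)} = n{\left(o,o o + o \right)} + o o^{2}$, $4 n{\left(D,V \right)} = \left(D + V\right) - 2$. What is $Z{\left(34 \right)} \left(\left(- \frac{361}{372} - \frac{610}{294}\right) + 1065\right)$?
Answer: $\frac{73022229529}{1736} \approx 4.2063 \cdot 10^{7}$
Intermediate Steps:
$n{\left(D,V \right)} = - \frac{1}{2} + \frac{D}{4} + \frac{V}{4}$ ($n{\left(D,V \right)} = \frac{\left(D + V\right) - 2}{4} = \frac{-2 + D + V}{4} = - \frac{1}{2} + \frac{D}{4} + \frac{V}{4}$)
$Z{\left(o \right)} = - \frac{1}{2} + o^{3} + \frac{o}{2} + \frac{o^{2}}{4}$ ($Z{\left(o \right)} = \left(- \frac{1}{2} + \frac{o}{4} + \frac{o o + o}{4}\right) + o o^{2} = \left(- \frac{1}{2} + \frac{o}{4} + \frac{o^{2} + o}{4}\right) + o^{3} = \left(- \frac{1}{2} + \frac{o}{4} + \frac{o + o^{2}}{4}\right) + o^{3} = \left(- \frac{1}{2} + \frac{o}{4} + \left(\frac{o}{4} + \frac{o^{2}}{4}\right)\right) + o^{3} = \left(- \frac{1}{2} + \frac{o}{2} + \frac{o^{2}}{4}\right) + o^{3} = - \frac{1}{2} + o^{3} + \frac{o}{2} + \frac{o^{2}}{4}$)
$Z{\left(34 \right)} \left(\left(- \frac{361}{372} - \frac{610}{294}\right) + 1065\right) = \left(- \frac{1}{2} + 34^{3} + \frac{1}{2} \cdot 34 + \frac{34^{2}}{4}\right) \left(\left(- \frac{361}{372} - \frac{610}{294}\right) + 1065\right) = \left(- \frac{1}{2} + 39304 + 17 + \frac{1}{4} \cdot 1156\right) \left(\left(\left(-361\right) \frac{1}{372} - \frac{305}{147}\right) + 1065\right) = \left(- \frac{1}{2} + 39304 + 17 + 289\right) \left(\left(- \frac{361}{372} - \frac{305}{147}\right) + 1065\right) = \frac{79219 \left(- \frac{18503}{6076} + 1065\right)}{2} = \frac{79219}{2} \cdot \frac{6452437}{6076} = \frac{73022229529}{1736}$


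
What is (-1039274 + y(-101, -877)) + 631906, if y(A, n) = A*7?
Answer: -408075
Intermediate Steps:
y(A, n) = 7*A
(-1039274 + y(-101, -877)) + 631906 = (-1039274 + 7*(-101)) + 631906 = (-1039274 - 707) + 631906 = -1039981 + 631906 = -408075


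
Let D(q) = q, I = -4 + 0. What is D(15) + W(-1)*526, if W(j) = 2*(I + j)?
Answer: -5245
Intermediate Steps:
I = -4
W(j) = -8 + 2*j (W(j) = 2*(-4 + j) = -8 + 2*j)
D(15) + W(-1)*526 = 15 + (-8 + 2*(-1))*526 = 15 + (-8 - 2)*526 = 15 - 10*526 = 15 - 5260 = -5245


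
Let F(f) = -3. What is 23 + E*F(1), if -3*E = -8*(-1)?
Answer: 31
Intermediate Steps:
E = -8/3 (E = -(-8)*(-1)/3 = -1/3*8 = -8/3 ≈ -2.6667)
23 + E*F(1) = 23 - 8/3*(-3) = 23 + 8 = 31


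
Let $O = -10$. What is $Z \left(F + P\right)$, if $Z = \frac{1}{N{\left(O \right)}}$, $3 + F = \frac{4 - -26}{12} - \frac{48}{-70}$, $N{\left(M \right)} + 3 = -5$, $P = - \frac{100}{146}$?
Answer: $\frac{2551}{40880} \approx 0.062402$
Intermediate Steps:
$P = - \frac{50}{73}$ ($P = \left(-100\right) \frac{1}{146} = - \frac{50}{73} \approx -0.68493$)
$N{\left(M \right)} = -8$ ($N{\left(M \right)} = -3 - 5 = -8$)
$F = \frac{13}{70}$ ($F = -3 - \left(- \frac{24}{35} - \frac{4 - -26}{12}\right) = -3 - \left(- \frac{24}{35} - \left(4 + 26\right) \frac{1}{12}\right) = -3 + \left(30 \cdot \frac{1}{12} + \frac{24}{35}\right) = -3 + \left(\frac{5}{2} + \frac{24}{35}\right) = -3 + \frac{223}{70} = \frac{13}{70} \approx 0.18571$)
$Z = - \frac{1}{8}$ ($Z = \frac{1}{-8} = - \frac{1}{8} \approx -0.125$)
$Z \left(F + P\right) = - \frac{\frac{13}{70} - \frac{50}{73}}{8} = \left(- \frac{1}{8}\right) \left(- \frac{2551}{5110}\right) = \frac{2551}{40880}$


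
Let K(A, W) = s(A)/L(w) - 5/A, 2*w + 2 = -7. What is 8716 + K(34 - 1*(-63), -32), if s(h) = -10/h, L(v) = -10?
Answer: 845448/97 ≈ 8716.0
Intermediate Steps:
w = -9/2 (w = -1 + (½)*(-7) = -1 - 7/2 = -9/2 ≈ -4.5000)
K(A, W) = -4/A (K(A, W) = -10/A/(-10) - 5/A = -10/A*(-⅒) - 5/A = 1/A - 5/A = -4/A)
8716 + K(34 - 1*(-63), -32) = 8716 - 4/(34 - 1*(-63)) = 8716 - 4/(34 + 63) = 8716 - 4/97 = 845448/97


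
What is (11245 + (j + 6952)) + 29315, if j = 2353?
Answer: 49865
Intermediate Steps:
(11245 + (j + 6952)) + 29315 = (11245 + (2353 + 6952)) + 29315 = (11245 + 9305) + 29315 = 20550 + 29315 = 49865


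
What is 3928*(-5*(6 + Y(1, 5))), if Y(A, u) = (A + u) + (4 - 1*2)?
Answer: -274960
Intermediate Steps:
Y(A, u) = 2 + A + u (Y(A, u) = (A + u) + (4 - 2) = (A + u) + 2 = 2 + A + u)
3928*(-5*(6 + Y(1, 5))) = 3928*(-5*(6 + (2 + 1 + 5))) = 3928*(-5*(6 + 8)) = 3928*(-5*14) = 3928*(-70) = -274960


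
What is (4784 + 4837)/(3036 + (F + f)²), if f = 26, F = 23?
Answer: 9621/5437 ≈ 1.7695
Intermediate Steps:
(4784 + 4837)/(3036 + (F + f)²) = (4784 + 4837)/(3036 + (23 + 26)²) = 9621/(3036 + 49²) = 9621/(3036 + 2401) = 9621/5437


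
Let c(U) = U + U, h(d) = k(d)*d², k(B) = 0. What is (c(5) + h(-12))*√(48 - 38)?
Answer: 10*√10 ≈ 31.623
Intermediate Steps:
h(d) = 0 (h(d) = 0*d² = 0)
c(U) = 2*U
(c(5) + h(-12))*√(48 - 38) = (2*5 + 0)*√(48 - 38) = (10 + 0)*√10 = 10*√10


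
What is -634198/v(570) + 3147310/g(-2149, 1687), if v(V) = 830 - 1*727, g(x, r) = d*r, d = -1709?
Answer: -1828769645364/296957549 ≈ -6158.4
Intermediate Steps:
g(x, r) = -1709*r
v(V) = 103 (v(V) = 830 - 727 = 103)
-634198/v(570) + 3147310/g(-2149, 1687) = -634198/103 + 3147310/((-1709*1687)) = -634198*1/103 + 3147310/(-2883083) = -634198/103 + 3147310*(-1/2883083) = -634198/103 - 3147310/2883083 = -1828769645364/296957549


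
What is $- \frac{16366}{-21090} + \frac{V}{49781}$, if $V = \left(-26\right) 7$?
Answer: $\frac{405438733}{524940645} \approx 0.77235$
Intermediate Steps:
$V = -182$
$- \frac{16366}{-21090} + \frac{V}{49781} = - \frac{16366}{-21090} - \frac{182}{49781} = \left(-16366\right) \left(- \frac{1}{21090}\right) - \frac{182}{49781} = \frac{8183}{10545} - \frac{182}{49781} = \frac{405438733}{524940645}$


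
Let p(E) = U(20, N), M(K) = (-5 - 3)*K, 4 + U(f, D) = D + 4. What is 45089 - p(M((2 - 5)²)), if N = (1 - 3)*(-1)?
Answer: 45087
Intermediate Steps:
N = 2 (N = -2*(-1) = 2)
U(f, D) = D (U(f, D) = -4 + (D + 4) = -4 + (4 + D) = D)
M(K) = -8*K
p(E) = 2
45089 - p(M((2 - 5)²)) = 45089 - 1*2 = 45089 - 2 = 45087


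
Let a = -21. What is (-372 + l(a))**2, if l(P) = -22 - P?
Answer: 139129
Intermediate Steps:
(-372 + l(a))**2 = (-372 + (-22 - 1*(-21)))**2 = (-372 + (-22 + 21))**2 = (-372 - 1)**2 = (-373)**2 = 139129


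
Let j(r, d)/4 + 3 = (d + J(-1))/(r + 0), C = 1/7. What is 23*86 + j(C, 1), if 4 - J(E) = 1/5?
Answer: 10502/5 ≈ 2100.4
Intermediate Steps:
J(E) = 19/5 (J(E) = 4 - 1/5 = 4 - 1*⅕ = 4 - ⅕ = 19/5)
C = ⅐ ≈ 0.14286
j(r, d) = -12 + 4*(19/5 + d)/r (j(r, d) = -12 + 4*((d + 19/5)/(r + 0)) = -12 + 4*((19/5 + d)/r) = -12 + 4*(19/5 + d)/r)
23*86 + j(C, 1) = 23*86 + 4*(19 - 15*⅐ + 5*1)/(5*(⅐)) = 1978 + (⅘)*7*(19 - 15/7 + 5) = 1978 + (⅘)*7*(153/7) = 1978 + 612/5 = 10502/5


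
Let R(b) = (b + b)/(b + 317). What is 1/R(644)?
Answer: 961/1288 ≈ 0.74612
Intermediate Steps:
R(b) = 2*b/(317 + b) (R(b) = (2*b)/(317 + b) = 2*b/(317 + b))
1/R(644) = 1/(2*644/(317 + 644)) = 1/(2*644/961) = 1/(2*644*(1/961)) = 1/(1288/961) = 961/1288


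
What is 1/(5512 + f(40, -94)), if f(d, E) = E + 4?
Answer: 1/5422 ≈ 0.00018443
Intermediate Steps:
f(d, E) = 4 + E
1/(5512 + f(40, -94)) = 1/(5512 + (4 - 94)) = 1/(5512 - 90) = 1/5422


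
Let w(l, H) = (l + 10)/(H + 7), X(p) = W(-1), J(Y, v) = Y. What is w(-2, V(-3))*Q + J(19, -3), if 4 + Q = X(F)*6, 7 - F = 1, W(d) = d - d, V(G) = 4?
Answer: 177/11 ≈ 16.091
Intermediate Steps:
W(d) = 0
F = 6 (F = 7 - 1*1 = 7 - 1 = 6)
X(p) = 0
w(l, H) = (10 + l)/(7 + H)
Q = -4 (Q = -4 + 0*6 = -4 + 0 = -4)
w(-2, V(-3))*Q + J(19, -3) = ((10 - 2)/(7 + 4))*(-4) + 19 = (8/11)*(-4) + 19 = -32/11 + 19 = 177/11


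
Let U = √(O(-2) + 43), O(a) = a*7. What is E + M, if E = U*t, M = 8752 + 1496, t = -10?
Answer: 10248 - 10*√29 ≈ 10194.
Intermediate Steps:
O(a) = 7*a
M = 10248
U = √29 (U = √(7*(-2) + 43) = √(-14 + 43) = √29 ≈ 5.3852)
E = -10*√29 (E = √29*(-10) = -10*√29 ≈ -53.852)
E + M = -10*√29 + 10248 = 10248 - 10*√29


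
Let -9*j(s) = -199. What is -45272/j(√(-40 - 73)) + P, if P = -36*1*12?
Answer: -493416/199 ≈ -2479.5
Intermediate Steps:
j(s) = 199/9 (j(s) = -⅑*(-199) = 199/9)
P = -432 (P = -36*12 = -432)
-45272/j(√(-40 - 73)) + P = -45272/199/9 - 432 = -45272*9/199 - 432 = -407448/199 - 432 = -493416/199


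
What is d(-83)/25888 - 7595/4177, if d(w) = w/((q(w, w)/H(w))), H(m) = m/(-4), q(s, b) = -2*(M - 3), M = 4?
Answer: -1544179527/865073408 ≈ -1.7850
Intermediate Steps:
q(s, b) = -2 (q(s, b) = -2*(4 - 3) = -2*1 = -2)
H(m) = -m/4 (H(m) = m*(-¼) = -m/4)
d(w) = w²/8 (d(w) = w/((-2*(-4/w))) = w/((-(-8)/w)) = w/((8/w)) = w*(w/8) = w²/8)
d(-83)/25888 - 7595/4177 = ((⅛)*(-83)²)/25888 - 7595/4177 = ((⅛)*6889)*(1/25888) - 7595*1/4177 = (6889/8)*(1/25888) - 7595/4177 = 6889/207104 - 7595/4177 = -1544179527/865073408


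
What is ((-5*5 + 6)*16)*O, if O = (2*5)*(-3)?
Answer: 9120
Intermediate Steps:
O = -30 (O = 10*(-3) = -30)
((-5*5 + 6)*16)*O = ((-5*5 + 6)*16)*(-30) = ((-25 + 6)*16)*(-30) = -19*16*(-30) = -304*(-30) = 9120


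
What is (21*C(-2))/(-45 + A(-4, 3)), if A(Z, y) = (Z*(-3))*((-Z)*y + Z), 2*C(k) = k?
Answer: -7/17 ≈ -0.41176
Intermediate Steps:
C(k) = k/2
A(Z, y) = -3*Z*(Z - Z*y) (A(Z, y) = (-3*Z)*(-Z*y + Z) = (-3*Z)*(Z - Z*y) = -3*Z*(Z - Z*y))
(21*C(-2))/(-45 + A(-4, 3)) = (21*((½)*(-2)))/(-45 + 3*(-4)²*(-1 + 3)) = (21*(-1))/(-45 + 3*16*2) = -21/(-45 + 96) = -21/51 = -21*1/51 = -7/17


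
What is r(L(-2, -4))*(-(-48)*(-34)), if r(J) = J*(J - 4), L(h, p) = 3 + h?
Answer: 4896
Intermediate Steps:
r(J) = J*(-4 + J)
r(L(-2, -4))*(-(-48)*(-34)) = ((3 - 2)*(-4 + (3 - 2)))*(-(-48)*(-34)) = (1*(-4 + 1))*(-1*1632) = (1*(-3))*(-1632) = -3*(-1632) = 4896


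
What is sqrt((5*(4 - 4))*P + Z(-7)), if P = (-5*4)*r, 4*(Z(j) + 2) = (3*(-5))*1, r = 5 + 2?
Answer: I*sqrt(23)/2 ≈ 2.3979*I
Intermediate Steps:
r = 7
Z(j) = -23/4 (Z(j) = -2 + ((3*(-5))*1)/4 = -2 + (-15*1)/4 = -2 + (1/4)*(-15) = -2 - 15/4 = -23/4)
P = -140 (P = -5*4*7 = -20*7 = -140)
sqrt((5*(4 - 4))*P + Z(-7)) = sqrt((5*(4 - 4))*(-140) - 23/4) = sqrt((5*0)*(-140) - 23/4) = sqrt(0*(-140) - 23/4) = sqrt(0 - 23/4) = sqrt(-23/4) = I*sqrt(23)/2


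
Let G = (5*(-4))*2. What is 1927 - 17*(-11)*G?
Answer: -5553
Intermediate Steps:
G = -40 (G = -20*2 = -40)
1927 - 17*(-11)*G = 1927 - 17*(-11)*(-40) = 1927 - (-187)*(-40) = 1927 - 1*7480 = 1927 - 7480 = -5553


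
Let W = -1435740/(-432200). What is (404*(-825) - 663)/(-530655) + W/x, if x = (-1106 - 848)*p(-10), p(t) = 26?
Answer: 24440756498349/38839504063880 ≈ 0.62928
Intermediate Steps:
x = -50804 (x = (-1106 - 848)*26 = -1954*26 = -50804)
W = 71787/21610 (W = -1435740*(-1)/432200 = -1*(-71787/21610) = 71787/21610 ≈ 3.3219)
(404*(-825) - 663)/(-530655) + W/x = (404*(-825) - 663)/(-530655) + (71787/21610)/(-50804) = (-333300 - 663)*(-1/530655) + (71787/21610)*(-1/50804) = -333963*(-1/530655) - 71787/1097874440 = 111321/176885 - 71787/1097874440 = 24440756498349/38839504063880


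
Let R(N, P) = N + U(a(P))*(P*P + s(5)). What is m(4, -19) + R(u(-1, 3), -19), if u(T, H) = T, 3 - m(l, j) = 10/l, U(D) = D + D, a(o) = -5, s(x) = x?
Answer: -7321/2 ≈ -3660.5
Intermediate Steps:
U(D) = 2*D
m(l, j) = 3 - 10/l
R(N, P) = -50 + N - 10*P² (R(N, P) = N + (2*(-5))*(P*P + 5) = N - 10*(P² + 5) = N - 10*(5 + P²) = N + (-50 - 10*P²) = -50 + N - 10*P²)
m(4, -19) + R(u(-1, 3), -19) = (3 - 10/4) + (-50 - 1 - 10*(-19)²) = (3 - 10*¼) + (-50 - 1 - 10*361) = (3 - 5/2) + (-50 - 1 - 3610) = ½ - 3661 = -7321/2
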